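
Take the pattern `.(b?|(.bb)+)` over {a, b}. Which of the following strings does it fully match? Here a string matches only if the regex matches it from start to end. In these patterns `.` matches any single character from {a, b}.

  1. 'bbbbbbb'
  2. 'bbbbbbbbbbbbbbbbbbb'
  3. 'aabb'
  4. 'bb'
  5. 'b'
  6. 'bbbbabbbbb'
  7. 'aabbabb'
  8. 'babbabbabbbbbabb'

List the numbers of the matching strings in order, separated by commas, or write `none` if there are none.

1, 2, 3, 4, 5, 6, 7, 8

1 → match
2 → match
3 → match
4 → match
5 → match
6 → match
7 → match
8 → match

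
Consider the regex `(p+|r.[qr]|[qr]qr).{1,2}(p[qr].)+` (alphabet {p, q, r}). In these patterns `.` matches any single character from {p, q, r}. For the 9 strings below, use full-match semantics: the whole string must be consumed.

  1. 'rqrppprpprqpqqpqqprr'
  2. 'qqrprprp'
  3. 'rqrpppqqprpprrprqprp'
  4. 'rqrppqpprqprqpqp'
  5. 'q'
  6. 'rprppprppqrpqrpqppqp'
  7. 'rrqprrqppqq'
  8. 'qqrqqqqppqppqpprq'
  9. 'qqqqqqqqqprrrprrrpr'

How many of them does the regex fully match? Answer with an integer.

5

1 → match
2 → match
3 → match
4 → match
5 → no match
6 → match
7 → no match
8 → no match
9 → no match
Total matched: 5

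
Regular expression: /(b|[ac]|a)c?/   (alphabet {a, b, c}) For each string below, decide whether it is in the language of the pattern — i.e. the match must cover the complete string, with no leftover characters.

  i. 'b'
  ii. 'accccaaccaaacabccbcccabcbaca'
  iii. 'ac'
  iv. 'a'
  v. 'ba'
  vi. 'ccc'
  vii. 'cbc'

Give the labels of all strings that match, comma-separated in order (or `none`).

i, iii, iv

i → match
ii → no match
iii → match
iv → match
v → no match
vi → no match
vii → no match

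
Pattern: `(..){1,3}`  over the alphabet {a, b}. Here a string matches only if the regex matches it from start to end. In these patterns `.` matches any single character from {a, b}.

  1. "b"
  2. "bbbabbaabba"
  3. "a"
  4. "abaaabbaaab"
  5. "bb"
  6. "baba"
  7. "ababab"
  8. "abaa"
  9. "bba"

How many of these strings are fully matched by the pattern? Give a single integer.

4

1 → no match
2 → no match
3 → no match
4 → no match
5 → match
6 → match
7 → match
8 → match
9 → no match
Total matched: 4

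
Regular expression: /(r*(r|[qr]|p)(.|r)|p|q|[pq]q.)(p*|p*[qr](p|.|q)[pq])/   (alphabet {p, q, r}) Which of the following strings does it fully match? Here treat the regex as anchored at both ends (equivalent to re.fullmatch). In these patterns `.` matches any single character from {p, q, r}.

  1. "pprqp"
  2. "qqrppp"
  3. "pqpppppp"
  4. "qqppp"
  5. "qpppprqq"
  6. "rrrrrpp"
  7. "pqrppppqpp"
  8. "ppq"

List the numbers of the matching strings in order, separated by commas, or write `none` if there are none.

1, 2, 3, 4, 5, 6, 7

1 → match
2 → match
3 → match
4 → match
5 → match
6 → match
7 → match
8 → no match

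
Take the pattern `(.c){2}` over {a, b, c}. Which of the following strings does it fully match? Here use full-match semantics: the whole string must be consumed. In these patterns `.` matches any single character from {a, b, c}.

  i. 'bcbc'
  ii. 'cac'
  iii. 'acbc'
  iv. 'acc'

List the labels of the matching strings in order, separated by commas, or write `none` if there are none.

i → match
ii → no match
iii → match
iv → no match

i, iii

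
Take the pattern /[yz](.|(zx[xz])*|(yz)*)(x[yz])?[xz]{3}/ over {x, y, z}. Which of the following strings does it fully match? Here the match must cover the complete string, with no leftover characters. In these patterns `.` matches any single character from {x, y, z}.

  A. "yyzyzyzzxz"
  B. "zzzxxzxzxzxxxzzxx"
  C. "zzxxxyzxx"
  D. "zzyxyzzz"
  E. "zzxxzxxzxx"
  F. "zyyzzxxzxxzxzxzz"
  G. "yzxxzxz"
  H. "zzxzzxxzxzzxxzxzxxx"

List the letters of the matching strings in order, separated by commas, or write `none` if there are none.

A, C, E, G, H

A → match
B → no match
C → match
D → no match
E → match
F → no match
G → match
H → match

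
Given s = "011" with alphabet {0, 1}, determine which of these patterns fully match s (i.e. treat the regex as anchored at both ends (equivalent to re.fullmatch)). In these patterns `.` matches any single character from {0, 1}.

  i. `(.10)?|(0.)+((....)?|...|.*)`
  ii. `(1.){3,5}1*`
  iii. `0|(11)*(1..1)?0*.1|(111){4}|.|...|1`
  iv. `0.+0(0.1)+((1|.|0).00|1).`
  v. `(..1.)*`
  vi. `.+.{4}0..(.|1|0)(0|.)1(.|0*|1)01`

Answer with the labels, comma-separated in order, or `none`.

i → match
ii → no match — must start with "1"
iii → match
iv → no match
v → no match
vi → no match — must end with "01"

i, iii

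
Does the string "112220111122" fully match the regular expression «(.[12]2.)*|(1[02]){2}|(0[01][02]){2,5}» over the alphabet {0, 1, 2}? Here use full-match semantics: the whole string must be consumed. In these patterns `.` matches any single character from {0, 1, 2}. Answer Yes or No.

No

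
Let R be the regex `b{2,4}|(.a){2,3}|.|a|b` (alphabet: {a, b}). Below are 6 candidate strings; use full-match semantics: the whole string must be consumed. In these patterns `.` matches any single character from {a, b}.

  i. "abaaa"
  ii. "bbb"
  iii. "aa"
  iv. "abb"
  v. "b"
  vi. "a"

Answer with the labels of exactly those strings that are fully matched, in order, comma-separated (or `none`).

i → no match
ii → match
iii → no match
iv → no match
v → match
vi → match

ii, v, vi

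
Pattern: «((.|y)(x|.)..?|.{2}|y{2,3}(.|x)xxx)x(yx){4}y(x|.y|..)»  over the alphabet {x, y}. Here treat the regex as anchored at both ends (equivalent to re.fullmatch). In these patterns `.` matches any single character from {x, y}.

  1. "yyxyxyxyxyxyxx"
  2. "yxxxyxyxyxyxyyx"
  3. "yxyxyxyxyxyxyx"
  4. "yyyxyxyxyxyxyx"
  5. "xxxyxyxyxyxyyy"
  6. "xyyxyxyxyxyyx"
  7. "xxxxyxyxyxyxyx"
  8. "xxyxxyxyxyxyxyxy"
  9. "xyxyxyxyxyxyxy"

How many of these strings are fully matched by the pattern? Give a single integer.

1 → match
2 → match
3 → match
4 → match
5 → match
6 → no match
7 → match
8 → match
9 → match
Total matched: 8

8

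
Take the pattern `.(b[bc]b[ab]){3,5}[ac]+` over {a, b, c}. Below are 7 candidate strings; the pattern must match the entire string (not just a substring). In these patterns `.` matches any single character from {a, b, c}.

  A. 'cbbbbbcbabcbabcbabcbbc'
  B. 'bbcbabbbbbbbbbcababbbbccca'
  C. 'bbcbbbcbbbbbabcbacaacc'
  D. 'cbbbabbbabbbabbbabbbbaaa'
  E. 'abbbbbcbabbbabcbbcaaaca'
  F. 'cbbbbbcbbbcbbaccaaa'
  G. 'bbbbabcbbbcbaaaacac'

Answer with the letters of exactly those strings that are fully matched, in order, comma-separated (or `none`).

A, C, D, E, F, G

A → match
B → no match
C → match
D → match
E → match
F → match
G → match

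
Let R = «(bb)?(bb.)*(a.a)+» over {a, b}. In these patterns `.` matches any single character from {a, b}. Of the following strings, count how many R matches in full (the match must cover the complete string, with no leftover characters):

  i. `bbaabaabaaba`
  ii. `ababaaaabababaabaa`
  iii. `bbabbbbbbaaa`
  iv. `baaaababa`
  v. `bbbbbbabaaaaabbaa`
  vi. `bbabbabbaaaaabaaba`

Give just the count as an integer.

3

i. `bbaabaabaaba` → match
ii → no match
iii. `bbabbbbbbaaa` → match
iv. `baaaababa` → no match
v → no match
vi → match
Total matched: 3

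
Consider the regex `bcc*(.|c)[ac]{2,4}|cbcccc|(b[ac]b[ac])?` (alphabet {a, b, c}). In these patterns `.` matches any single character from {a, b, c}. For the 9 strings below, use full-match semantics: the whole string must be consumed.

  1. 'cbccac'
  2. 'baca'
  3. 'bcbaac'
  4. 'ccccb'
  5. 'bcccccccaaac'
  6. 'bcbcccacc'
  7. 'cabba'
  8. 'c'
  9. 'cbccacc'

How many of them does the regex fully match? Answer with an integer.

2

1 → no match
2 → no match
3 → match
4 → no match
5 → match
6 → no match
7 → no match
8 → no match
9 → no match
Total matched: 2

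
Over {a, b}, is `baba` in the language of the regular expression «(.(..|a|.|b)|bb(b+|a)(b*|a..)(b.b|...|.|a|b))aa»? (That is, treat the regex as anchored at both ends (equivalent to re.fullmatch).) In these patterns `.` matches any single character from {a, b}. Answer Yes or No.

No

Every match must end with `aa`, but `baba` does not.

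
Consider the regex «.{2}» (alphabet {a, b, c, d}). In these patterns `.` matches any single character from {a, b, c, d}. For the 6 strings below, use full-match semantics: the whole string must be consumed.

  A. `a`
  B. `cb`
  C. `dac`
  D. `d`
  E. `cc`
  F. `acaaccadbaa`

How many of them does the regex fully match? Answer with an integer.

A. `a` → no match
B. `cb` → match
C. `dac` → no match
D. `d` → no match
E. `cc` → match
F. `acaaccadbaa` → no match
Total matched: 2

2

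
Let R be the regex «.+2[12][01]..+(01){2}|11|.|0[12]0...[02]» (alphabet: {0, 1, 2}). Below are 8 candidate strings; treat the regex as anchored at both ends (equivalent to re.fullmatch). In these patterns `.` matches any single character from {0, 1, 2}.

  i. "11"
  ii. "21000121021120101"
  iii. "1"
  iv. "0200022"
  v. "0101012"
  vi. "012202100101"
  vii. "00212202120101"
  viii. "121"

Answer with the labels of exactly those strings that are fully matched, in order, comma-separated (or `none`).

i. "11" → match
ii → match
iii. "1" → match
iv. "0200022" → match
v. "0101012" → match
vi. "012202100101" → match
vii → match
viii. "121" → no match

i, ii, iii, iv, v, vi, vii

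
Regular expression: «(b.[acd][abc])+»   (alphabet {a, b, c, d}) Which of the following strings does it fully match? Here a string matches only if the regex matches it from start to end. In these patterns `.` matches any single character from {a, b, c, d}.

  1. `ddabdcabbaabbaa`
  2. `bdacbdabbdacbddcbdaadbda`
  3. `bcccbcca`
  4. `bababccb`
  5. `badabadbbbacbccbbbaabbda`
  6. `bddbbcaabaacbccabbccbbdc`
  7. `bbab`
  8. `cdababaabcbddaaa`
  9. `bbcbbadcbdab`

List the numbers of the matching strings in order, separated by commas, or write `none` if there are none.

1 → no match — must start with `b`
2 → no match
3 → match
4 → no match
5 → match
6 → match
7 → match
8 → no match — must start with `b`
9 → match

3, 5, 6, 7, 9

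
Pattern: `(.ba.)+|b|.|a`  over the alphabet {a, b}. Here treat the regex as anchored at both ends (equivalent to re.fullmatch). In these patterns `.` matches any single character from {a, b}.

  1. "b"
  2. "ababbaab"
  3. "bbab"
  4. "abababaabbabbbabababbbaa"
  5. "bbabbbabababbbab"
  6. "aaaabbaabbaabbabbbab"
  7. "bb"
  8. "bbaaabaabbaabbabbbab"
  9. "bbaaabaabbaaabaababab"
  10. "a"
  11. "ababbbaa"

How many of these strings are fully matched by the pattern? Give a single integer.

1 → match
2 → no match
3 → match
4 → match
5 → match
6 → no match
7 → no match
8 → match
9 → no match
10 → match
11 → match
Total matched: 7

7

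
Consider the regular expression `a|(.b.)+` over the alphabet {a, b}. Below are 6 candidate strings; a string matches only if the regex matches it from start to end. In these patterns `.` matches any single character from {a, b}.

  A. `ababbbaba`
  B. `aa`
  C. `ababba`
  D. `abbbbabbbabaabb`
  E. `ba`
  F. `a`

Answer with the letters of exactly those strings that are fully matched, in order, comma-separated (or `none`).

A → match
B → no match
C → match
D → match
E → no match
F → match

A, C, D, F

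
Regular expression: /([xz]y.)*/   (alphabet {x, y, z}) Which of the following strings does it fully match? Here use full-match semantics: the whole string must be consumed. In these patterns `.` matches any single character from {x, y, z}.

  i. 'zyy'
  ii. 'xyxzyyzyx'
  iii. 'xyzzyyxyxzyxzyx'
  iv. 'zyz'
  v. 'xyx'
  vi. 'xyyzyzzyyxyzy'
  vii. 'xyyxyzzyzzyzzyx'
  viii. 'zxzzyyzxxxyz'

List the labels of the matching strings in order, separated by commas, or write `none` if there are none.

i → match
ii → match
iii → match
iv → match
v → match
vi → no match
vii → match
viii → no match

i, ii, iii, iv, v, vii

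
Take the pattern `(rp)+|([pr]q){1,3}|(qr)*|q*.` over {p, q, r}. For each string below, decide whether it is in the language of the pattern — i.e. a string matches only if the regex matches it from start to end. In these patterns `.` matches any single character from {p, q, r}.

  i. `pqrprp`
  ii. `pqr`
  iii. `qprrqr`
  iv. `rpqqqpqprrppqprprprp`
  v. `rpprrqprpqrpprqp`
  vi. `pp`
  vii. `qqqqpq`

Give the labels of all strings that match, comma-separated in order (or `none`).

i → no match
ii → no match
iii → no match
iv → no match
v → no match
vi → no match
vii → no match

none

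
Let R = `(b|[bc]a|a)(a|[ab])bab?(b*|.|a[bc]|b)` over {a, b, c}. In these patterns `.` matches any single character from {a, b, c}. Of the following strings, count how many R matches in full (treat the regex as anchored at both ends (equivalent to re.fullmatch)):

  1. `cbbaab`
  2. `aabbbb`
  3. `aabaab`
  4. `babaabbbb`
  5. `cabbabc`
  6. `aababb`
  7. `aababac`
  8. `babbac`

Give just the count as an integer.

1 → no match
2 → no match
3 → match
4 → no match
5 → match
6 → match
7 → match
8 → match
Total matched: 5

5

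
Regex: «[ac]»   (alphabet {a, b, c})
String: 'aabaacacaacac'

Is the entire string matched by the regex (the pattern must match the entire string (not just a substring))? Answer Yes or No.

No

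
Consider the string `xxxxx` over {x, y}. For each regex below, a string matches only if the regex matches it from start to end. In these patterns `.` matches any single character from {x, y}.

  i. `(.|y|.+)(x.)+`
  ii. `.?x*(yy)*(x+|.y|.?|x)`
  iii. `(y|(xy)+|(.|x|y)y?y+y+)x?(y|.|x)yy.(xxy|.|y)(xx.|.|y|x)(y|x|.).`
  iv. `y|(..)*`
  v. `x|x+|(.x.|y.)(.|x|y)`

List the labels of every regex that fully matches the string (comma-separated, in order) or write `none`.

i, ii, v

i → match
ii → match
iii → no match
iv → no match
v → match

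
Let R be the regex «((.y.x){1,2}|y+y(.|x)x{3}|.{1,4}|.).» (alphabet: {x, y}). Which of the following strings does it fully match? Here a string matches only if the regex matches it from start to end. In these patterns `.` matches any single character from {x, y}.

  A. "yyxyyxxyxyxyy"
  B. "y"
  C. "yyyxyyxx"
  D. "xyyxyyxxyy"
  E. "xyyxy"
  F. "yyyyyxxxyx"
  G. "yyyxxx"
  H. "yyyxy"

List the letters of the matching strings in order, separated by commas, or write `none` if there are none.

E, H

A → no match
B → no match
C → no match
D → no match
E → match
F → no match
G → no match
H → match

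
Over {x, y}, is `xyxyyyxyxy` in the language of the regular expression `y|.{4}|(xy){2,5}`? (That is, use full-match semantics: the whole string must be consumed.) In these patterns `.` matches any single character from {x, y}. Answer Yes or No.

No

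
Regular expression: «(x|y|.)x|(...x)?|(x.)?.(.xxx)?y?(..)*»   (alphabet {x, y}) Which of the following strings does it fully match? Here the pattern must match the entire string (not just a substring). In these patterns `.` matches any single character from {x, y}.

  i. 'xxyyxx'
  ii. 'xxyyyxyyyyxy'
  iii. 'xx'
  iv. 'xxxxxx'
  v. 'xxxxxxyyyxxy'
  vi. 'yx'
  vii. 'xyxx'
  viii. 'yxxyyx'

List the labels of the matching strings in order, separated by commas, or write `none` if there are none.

i, ii, iii, vi, vii

i → match
ii → match
iii → match
iv → no match
v → no match
vi → match
vii → match
viii → no match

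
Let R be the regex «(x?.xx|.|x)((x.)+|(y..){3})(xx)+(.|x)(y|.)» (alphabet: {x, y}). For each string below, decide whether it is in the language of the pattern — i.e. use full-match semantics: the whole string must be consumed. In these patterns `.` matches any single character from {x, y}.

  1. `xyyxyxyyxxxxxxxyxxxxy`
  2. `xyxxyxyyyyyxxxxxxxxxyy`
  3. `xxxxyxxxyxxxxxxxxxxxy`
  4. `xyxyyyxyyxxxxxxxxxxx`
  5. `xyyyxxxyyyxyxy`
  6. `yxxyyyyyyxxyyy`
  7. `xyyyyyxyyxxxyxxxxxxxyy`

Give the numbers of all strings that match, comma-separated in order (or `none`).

1 → no match
2 → no match
3 → match
4 → match
5 → no match
6 → no match
7 → no match

3, 4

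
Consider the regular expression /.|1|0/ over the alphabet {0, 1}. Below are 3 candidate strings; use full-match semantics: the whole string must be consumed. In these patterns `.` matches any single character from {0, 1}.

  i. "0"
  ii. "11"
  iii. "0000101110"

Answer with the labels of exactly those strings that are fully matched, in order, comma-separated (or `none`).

i → match
ii → no match
iii → no match

i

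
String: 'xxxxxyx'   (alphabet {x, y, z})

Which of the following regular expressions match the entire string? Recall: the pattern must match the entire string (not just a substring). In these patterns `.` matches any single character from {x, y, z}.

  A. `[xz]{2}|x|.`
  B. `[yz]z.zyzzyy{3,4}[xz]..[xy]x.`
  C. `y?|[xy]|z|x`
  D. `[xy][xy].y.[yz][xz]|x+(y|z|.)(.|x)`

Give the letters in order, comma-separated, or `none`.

D

A → no match
B → no match
C → no match
D → match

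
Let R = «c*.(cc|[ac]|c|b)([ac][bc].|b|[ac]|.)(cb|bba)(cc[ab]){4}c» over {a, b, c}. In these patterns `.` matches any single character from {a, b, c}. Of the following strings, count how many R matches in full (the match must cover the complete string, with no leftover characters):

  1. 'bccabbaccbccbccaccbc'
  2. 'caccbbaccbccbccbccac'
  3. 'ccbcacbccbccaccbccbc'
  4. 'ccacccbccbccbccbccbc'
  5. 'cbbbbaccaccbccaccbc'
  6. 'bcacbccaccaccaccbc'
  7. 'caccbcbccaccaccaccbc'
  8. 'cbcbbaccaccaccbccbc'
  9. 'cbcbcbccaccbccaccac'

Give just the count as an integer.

9

1 → match
2 → match
3 → match
4 → match
5 → match
6 → match
7 → match
8 → match
9 → match
Total matched: 9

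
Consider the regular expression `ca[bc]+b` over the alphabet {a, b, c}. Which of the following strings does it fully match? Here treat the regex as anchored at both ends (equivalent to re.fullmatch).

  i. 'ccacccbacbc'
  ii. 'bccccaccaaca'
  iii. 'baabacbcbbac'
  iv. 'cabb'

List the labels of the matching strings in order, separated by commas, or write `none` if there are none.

iv

i. 'ccacccbacbc' → no match — must start with 'ca'
ii. 'bccccaccaaca' → no match — must start with 'ca'
iii. 'baabacbcbbac' → no match — must start with 'ca'
iv. 'cabb' → match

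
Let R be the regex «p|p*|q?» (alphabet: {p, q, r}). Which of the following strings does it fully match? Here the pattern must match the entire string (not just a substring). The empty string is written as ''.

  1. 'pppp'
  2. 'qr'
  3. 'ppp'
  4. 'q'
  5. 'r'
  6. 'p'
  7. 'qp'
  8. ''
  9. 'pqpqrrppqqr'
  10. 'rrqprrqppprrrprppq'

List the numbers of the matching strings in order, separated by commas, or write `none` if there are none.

1 → match
2 → no match
3 → match
4 → match
5 → no match
6 → match
7 → no match
8 → match
9 → no match
10 → no match

1, 3, 4, 6, 8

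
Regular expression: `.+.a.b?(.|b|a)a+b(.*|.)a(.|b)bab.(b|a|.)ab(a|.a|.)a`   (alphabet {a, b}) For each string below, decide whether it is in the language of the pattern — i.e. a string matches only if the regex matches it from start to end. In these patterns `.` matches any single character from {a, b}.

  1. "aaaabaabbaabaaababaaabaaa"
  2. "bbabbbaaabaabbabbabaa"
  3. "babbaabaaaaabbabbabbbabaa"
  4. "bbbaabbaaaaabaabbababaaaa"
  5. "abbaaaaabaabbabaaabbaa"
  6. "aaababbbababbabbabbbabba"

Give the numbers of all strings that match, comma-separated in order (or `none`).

1 → match
2 → no match
3 → match
4 → no match
5 → match
6 → match

1, 3, 5, 6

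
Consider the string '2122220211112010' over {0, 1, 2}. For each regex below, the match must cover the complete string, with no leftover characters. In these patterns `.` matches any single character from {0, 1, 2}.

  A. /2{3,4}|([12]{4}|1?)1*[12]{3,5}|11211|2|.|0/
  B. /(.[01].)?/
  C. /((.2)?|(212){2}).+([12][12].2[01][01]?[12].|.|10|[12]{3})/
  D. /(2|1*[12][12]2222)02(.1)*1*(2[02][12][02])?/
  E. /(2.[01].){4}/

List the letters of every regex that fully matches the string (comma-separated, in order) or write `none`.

A → no match
B → no match
C → match
D → match
E → no match

C, D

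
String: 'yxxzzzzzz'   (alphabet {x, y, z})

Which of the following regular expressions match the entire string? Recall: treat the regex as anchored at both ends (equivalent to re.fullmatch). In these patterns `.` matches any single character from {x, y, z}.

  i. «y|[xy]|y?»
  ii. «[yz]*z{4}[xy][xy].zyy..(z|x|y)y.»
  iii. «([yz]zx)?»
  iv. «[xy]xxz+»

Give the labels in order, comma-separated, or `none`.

iv

i → no match
ii → no match
iii → no match
iv → match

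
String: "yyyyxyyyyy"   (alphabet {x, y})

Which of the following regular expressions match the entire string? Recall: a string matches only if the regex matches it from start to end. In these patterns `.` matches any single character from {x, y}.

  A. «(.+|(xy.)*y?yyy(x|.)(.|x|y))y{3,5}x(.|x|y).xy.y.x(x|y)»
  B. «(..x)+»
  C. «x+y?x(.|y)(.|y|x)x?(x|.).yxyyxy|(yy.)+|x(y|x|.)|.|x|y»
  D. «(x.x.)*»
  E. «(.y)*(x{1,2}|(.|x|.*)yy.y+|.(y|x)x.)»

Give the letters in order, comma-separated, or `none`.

E

A → no match
B → no match — must end with "x"
C → no match
D → no match
E → match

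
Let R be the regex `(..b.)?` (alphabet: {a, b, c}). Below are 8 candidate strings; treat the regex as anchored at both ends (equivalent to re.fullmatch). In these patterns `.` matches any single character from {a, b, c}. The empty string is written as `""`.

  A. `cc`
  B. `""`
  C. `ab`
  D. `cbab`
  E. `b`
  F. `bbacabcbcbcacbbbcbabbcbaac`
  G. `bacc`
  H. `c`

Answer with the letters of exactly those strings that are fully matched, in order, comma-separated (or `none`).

A → no match
B → match
C → no match
D → no match
E → no match
F → no match
G → no match
H → no match

B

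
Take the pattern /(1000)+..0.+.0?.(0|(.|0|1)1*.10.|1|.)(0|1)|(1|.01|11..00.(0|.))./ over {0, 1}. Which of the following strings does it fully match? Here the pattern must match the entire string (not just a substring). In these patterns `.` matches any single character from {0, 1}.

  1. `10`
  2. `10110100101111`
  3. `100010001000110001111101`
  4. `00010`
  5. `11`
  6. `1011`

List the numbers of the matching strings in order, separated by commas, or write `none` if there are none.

1. `10` → match
2 → no match
3 → match
4. `00010` → no match
5. `11` → match
6. `1011` → match

1, 3, 5, 6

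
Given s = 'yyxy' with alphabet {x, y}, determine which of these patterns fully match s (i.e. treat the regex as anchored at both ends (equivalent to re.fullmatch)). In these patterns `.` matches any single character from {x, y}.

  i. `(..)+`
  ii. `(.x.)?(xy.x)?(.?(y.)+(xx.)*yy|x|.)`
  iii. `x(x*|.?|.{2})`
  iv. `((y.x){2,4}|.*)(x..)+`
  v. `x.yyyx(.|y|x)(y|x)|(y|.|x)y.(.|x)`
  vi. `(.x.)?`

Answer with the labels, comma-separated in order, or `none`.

i → match
ii → no match
iii → no match — must start with 'x'
iv → no match
v → match
vi → no match

i, v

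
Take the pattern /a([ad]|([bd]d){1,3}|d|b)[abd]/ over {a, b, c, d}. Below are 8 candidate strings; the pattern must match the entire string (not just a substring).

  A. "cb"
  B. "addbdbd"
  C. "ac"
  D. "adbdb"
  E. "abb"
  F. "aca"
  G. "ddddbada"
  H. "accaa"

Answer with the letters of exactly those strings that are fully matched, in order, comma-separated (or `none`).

A. "cb" → no match — must start with "a"
B. "addbdbd" → no match
C. "ac" → no match
D. "adbdb" → no match
E. "abb" → match
F. "aca" → no match
G. "ddddbada" → no match — must start with "a"
H. "accaa" → no match

E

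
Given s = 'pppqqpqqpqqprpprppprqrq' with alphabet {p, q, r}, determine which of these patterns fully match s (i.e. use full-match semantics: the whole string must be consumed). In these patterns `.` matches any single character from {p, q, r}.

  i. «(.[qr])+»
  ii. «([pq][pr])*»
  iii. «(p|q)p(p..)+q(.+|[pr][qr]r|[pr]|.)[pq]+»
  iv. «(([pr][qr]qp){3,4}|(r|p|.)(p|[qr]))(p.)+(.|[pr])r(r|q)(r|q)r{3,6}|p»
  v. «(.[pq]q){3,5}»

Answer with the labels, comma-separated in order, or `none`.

i → no match
ii → no match
iii → match
iv → no match
v → no match

iii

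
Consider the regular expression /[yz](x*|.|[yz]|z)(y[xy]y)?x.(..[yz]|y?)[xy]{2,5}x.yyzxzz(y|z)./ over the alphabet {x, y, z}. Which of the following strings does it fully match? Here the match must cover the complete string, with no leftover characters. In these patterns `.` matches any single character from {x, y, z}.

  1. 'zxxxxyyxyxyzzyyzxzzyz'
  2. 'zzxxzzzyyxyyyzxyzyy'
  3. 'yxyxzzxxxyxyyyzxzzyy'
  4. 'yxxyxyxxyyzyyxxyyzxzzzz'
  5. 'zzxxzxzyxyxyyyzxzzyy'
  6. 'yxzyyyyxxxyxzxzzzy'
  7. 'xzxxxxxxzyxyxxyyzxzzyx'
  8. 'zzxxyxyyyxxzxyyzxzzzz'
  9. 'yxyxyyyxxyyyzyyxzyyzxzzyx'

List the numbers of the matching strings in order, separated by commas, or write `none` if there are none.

3, 4, 5

1 → no match
2 → no match
3 → match
4 → match
5 → match
6 → no match
7 → no match
8 → no match
9 → no match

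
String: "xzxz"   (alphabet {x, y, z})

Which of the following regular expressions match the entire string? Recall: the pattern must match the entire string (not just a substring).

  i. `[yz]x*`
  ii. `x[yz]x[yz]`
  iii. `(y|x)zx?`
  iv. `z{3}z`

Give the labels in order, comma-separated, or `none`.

ii

i → no match
ii → match
iii → no match
iv → no match — must start with "z"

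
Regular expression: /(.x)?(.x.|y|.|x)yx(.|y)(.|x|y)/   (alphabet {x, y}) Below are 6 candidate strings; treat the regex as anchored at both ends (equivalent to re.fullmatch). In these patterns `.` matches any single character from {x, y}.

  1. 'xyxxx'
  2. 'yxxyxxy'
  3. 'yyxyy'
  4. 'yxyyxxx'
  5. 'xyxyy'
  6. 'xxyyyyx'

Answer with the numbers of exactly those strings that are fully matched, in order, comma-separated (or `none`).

1, 2, 3, 4, 5

1 → match
2 → match
3 → match
4 → match
5 → match
6 → no match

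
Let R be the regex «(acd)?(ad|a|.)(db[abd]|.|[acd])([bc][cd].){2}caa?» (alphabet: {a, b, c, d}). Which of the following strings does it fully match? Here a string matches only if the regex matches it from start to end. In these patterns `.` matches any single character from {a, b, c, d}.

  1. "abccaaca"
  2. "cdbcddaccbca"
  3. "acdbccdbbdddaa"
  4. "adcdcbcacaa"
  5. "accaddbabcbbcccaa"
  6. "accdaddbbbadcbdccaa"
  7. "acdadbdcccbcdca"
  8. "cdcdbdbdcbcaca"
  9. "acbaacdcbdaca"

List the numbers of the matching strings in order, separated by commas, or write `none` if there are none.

1 → no match
2 → no match
3 → no match
4 → match
5 → no match
6 → no match
7 → match
8 → no match
9 → no match

4, 7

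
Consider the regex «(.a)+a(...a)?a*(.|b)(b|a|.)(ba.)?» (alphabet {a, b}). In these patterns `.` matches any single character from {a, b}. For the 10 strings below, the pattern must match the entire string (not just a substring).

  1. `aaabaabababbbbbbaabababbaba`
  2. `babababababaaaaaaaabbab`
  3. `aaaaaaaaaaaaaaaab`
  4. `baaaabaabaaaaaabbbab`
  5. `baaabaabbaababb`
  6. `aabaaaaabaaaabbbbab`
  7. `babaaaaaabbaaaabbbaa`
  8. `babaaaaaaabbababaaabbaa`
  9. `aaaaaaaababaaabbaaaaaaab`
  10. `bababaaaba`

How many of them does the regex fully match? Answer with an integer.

5

1 → no match
2 → match
3 → match
4 → no match
5 → no match
6 → no match
7 → match
8 → no match
9 → match
10 → match
Total matched: 5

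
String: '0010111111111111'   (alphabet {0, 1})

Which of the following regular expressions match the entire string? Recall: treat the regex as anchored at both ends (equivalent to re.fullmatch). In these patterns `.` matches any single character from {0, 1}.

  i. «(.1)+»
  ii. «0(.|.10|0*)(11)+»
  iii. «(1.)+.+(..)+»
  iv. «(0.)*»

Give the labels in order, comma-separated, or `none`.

ii

i → no match
ii → match
iii → no match — must start with '1'
iv → no match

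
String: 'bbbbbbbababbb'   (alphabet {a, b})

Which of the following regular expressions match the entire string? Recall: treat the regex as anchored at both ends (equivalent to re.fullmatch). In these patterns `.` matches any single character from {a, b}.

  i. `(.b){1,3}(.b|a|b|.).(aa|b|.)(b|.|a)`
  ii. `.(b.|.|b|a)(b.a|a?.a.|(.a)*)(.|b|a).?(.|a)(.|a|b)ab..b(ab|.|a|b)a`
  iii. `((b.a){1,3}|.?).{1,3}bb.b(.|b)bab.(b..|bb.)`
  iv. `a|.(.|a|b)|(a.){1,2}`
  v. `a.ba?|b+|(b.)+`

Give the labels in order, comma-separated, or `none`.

i → no match
ii → no match — must end with 'a'
iii → match
iv → no match
v → no match

iii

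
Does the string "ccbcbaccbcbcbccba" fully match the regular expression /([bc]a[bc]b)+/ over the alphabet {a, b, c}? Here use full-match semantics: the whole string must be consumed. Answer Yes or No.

No

Every match must end with "b", but "ccbcbaccbcbcbccba" does not.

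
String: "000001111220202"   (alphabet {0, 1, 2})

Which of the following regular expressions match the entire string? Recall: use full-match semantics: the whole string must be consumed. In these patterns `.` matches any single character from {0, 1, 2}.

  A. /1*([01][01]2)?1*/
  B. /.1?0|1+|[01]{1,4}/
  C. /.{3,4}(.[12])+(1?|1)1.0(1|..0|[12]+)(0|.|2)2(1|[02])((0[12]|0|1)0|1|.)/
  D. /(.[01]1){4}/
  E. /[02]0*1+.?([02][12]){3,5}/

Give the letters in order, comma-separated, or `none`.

A → no match
B → no match
C → no match
D → no match — must end with "1"
E → match

E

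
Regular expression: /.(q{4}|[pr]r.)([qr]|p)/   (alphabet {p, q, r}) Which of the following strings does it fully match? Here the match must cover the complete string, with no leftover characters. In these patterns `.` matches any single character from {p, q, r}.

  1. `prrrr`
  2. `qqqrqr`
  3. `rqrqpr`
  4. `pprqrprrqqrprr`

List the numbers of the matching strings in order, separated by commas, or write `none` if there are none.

1

1 → match
2 → no match
3 → no match
4 → no match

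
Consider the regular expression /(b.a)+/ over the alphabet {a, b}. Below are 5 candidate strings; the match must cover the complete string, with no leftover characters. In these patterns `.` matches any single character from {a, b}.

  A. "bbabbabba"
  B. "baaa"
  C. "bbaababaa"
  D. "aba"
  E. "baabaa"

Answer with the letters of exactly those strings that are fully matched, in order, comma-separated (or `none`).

A → match
B → no match
C → no match
D → no match — must start with "b"
E → match

A, E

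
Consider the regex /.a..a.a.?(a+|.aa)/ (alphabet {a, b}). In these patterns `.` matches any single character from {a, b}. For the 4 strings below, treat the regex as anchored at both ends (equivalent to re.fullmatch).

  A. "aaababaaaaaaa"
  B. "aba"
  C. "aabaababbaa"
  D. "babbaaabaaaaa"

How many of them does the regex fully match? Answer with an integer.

A → match
B → no match
C → match
D → match
Total matched: 3

3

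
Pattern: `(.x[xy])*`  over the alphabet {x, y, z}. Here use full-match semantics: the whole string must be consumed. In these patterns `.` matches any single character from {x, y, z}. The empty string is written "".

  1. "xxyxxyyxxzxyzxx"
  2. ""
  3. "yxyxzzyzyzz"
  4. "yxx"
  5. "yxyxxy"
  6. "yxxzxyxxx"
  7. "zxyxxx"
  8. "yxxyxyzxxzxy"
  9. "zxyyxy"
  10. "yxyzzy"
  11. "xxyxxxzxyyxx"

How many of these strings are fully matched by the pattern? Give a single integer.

1 → match
2 → match
3 → no match
4 → match
5 → match
6 → match
7 → match
8 → match
9 → match
10 → no match
11 → match
Total matched: 9

9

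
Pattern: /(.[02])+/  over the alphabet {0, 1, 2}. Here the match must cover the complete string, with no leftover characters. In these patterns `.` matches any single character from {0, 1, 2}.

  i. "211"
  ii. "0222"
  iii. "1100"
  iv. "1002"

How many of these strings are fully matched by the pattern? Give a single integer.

2

i → no match
ii → match
iii → no match
iv → match
Total matched: 2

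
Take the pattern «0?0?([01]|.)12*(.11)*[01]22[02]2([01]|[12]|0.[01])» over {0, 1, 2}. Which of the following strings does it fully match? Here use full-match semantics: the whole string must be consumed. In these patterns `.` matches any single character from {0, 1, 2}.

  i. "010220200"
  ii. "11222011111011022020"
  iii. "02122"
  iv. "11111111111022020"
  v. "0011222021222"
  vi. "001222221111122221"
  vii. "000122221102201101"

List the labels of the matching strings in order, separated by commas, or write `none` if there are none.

ii, iv

i → no match
ii → match
iii → no match
iv → match
v → no match
vi → no match
vii → no match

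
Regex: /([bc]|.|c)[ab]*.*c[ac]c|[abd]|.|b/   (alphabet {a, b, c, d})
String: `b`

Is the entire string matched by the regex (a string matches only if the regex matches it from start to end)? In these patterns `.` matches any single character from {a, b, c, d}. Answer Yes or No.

Yes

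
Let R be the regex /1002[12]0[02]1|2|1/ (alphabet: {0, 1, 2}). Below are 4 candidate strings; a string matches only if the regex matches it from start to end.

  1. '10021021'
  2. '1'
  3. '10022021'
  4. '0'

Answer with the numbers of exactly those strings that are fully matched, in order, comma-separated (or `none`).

1, 2, 3

1 → match
2 → match
3 → match
4 → no match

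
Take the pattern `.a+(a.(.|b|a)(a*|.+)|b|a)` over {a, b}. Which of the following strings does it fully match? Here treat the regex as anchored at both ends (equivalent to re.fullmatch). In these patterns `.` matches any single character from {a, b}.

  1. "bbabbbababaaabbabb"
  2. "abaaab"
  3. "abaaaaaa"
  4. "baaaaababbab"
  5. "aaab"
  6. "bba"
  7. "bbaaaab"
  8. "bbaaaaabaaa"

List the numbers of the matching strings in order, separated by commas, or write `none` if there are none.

1 → no match
2 → no match
3 → no match
4 → match
5 → match
6 → no match
7 → no match
8 → no match

4, 5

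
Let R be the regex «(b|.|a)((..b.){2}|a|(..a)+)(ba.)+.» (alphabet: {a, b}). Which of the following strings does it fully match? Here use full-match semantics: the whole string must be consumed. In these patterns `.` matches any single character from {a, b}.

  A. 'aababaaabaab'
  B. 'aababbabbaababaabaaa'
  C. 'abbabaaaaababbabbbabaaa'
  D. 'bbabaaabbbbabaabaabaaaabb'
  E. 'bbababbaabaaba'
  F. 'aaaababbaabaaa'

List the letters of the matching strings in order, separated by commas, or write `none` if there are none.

B, F

A → no match
B → match
C → no match
D → no match
E → no match
F → match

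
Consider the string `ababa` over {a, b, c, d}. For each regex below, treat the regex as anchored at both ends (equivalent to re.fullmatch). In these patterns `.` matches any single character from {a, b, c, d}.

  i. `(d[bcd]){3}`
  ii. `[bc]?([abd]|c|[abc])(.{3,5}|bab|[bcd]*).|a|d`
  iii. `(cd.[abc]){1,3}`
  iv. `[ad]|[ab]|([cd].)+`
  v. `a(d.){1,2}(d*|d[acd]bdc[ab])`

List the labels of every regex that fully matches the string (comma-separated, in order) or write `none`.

ii

i → no match — must start with `d`
ii → match
iii → no match — must start with `cd`
iv → no match
v → no match — must start with `ad`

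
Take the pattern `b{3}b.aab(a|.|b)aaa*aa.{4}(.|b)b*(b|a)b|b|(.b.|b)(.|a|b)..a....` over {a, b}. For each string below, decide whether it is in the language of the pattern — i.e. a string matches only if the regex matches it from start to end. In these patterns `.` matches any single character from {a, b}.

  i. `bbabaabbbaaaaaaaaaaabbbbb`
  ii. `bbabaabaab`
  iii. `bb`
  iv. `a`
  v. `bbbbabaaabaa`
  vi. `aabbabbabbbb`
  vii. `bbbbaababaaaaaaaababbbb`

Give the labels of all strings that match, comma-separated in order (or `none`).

i → no match
ii → no match
iii → no match
iv → no match
v → no match
vi → no match
vii → no match

none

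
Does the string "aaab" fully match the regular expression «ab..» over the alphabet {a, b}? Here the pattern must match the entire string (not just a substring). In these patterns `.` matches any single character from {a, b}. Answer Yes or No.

Every match must start with "ab", but "aaab" does not.

No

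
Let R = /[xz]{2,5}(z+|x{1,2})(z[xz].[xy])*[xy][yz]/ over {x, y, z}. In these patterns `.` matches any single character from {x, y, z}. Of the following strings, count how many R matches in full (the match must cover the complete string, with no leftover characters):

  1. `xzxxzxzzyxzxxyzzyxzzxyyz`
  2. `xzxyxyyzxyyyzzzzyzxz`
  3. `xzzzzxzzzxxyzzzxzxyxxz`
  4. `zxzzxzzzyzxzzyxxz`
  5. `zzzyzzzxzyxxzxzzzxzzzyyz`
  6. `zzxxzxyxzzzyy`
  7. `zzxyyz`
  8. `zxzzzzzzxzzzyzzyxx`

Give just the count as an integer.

1

1 → match
2 → no match
3 → no match
4 → no match
5 → no match
6 → no match
7 → no match
8 → no match
Total matched: 1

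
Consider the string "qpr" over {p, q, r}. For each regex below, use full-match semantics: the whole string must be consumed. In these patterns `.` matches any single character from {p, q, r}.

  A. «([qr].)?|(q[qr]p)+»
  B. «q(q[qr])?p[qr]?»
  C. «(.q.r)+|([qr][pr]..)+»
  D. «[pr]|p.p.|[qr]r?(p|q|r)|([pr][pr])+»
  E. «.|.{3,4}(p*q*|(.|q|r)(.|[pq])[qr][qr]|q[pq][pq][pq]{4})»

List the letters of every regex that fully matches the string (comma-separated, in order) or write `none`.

A → no match
B → match
C → no match
D → no match
E → match

B, E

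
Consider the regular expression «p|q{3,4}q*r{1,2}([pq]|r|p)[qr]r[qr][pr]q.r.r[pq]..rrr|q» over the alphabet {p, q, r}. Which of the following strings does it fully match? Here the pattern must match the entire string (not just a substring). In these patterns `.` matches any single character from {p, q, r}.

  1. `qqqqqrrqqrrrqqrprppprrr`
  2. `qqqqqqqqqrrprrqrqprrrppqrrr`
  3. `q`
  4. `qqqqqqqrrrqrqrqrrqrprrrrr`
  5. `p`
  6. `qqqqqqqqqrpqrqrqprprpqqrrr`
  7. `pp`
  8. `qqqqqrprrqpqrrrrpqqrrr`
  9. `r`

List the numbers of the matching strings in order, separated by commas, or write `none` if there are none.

1 → match
2 → match
3. `q` → match
4 → match
5. `p` → match
6 → match
7. `pp` → no match
8 → match
9. `r` → no match

1, 2, 3, 4, 5, 6, 8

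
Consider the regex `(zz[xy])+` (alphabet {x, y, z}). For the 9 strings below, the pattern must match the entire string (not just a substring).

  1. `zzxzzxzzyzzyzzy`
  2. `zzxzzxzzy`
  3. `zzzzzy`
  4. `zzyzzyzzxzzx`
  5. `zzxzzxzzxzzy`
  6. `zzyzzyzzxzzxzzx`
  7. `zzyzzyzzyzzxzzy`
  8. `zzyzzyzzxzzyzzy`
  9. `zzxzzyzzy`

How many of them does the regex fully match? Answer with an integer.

8

1 → match
2 → match
3 → no match
4 → match
5 → match
6 → match
7 → match
8 → match
9 → match
Total matched: 8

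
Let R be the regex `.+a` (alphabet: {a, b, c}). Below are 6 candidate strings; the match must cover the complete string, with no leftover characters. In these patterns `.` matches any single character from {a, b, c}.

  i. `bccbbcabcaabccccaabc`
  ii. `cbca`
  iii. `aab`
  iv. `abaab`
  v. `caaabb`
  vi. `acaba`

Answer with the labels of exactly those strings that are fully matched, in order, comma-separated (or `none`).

i → no match — must end with `a`
ii → match
iii → no match — must end with `a`
iv → no match — must end with `a`
v → no match — must end with `a`
vi → match

ii, vi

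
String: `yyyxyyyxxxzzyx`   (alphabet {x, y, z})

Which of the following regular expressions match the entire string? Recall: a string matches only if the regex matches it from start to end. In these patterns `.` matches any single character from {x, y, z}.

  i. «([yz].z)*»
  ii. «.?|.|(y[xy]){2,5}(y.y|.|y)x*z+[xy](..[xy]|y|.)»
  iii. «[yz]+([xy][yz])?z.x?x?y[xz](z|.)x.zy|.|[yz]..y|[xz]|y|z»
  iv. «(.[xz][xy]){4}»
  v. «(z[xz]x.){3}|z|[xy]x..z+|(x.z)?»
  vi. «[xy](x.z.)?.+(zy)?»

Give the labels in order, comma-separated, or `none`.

i → no match
ii → match
iii → no match
iv → no match
v → no match
vi → match

ii, vi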